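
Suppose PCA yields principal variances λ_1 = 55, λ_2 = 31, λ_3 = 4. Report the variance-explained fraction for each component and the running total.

Step 1 — total variance = trace(Sigma) = Σ λ_i = 55 + 31 + 4 = 90.

Step 2 — fraction explained by component i = λ_i / Σ λ:
  PC1: 55/90 = 0.6111
  PC2: 31/90 = 0.3444
  PC3: 4/90 = 0.0444

Step 3 — cumulative fraction after k components = (λ_1 + ... + λ_k) / Σ λ:
  k = 1: 55/90 = 0.6111
  k = 2: (55 + 31)/90 = 86/90 = 0.9556
  k = 3: (55 + 31 + 4)/90 = 90/90 = 1

Summary (fraction, with percent):

explained: PC1 0.6111 (61.11%), PC2 0.3444 (34.44%), PC3 0.0444 (4.44%);  cumulative: 0.6111, 0.9556, 1


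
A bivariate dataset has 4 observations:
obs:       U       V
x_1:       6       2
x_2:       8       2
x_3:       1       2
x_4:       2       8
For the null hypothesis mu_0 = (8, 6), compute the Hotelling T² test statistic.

Step 1 — sample mean vector:
  mean(U) = (6 + 8 + 1 + 2) / 4 = 17/4 = 4.25
  mean(V) = (2 + 2 + 2 + 8) / 4 = 14/4 = 3.5
  x̄ = (4.25, 3.5),  deviation x̄ - mu_0 = (4.25, 3.5) - (8, 6) = (-3.75, -2.5).

Step 2 — sample covariance matrix, S[i,j] = (1/(n-1)) · Σ_k (x_{k,i} - mean_i) · (x_{k,j} - mean_j), divisor n-1 = 3:
  S[U,U] = ((1.75)·(1.75) + (3.75)·(3.75) + (-3.25)·(-3.25) + (-2.25)·(-2.25)) / 3 = 32.75/3 = 10.9167
  S[U,V] = ((1.75)·(-1.5) + (3.75)·(-1.5) + (-3.25)·(-1.5) + (-2.25)·(4.5)) / 3 = -13.5/3 = -4.5
  S[V,V] = ((-1.5)·(-1.5) + (-1.5)·(-1.5) + (-1.5)·(-1.5) + (4.5)·(4.5)) / 3 = 27/3 = 9
  S = [[10.9167, -4.5],
 [-4.5, 9]].

Step 3 — invert S. det(S) = 10.9167·9 - (-4.5)² = 78.
  S^{-1} = (1/det) · [[d, -b], [-b, a]] = [[0.1154, 0.0577],
 [0.0577, 0.14]].

Step 4 — quadratic form (x̄ - mu_0)^T · S^{-1} · (x̄ - mu_0):
  S^{-1} · (x̄ - mu_0) = (-0.5769, -0.5662),
  (x̄ - mu_0)^T · [...] = (-3.75)·(-0.5769) + (-2.5)·(-0.5662) = 3.5791.

Step 5 — scale by n: T² = 4 · 3.5791 = 14.3162.

T² ≈ 14.3162


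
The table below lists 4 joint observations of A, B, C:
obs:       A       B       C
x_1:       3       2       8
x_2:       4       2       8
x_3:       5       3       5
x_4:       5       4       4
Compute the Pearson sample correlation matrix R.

Step 1 — column means:
  mean(A) = (3 + 4 + 5 + 5) / 4 = 17/4 = 4.25
  mean(B) = (2 + 2 + 3 + 4) / 4 = 11/4 = 2.75
  mean(C) = (8 + 8 + 5 + 4) / 4 = 25/4 = 6.25

Step 2 — sample variances and covariances s[i,j] = (1/(n-1)) · Σ_k (x_{k,i} - mean_i) · (x_{k,j} - mean_j), with n-1 = 3:
  s[A,A] = ((-1.25)·(-1.25) + (-0.25)·(-0.25) + (0.75)·(0.75) + (0.75)·(0.75)) / 3 = 2.75/3 = 0.9167
  s[A,B] = ((-1.25)·(-0.75) + (-0.25)·(-0.75) + (0.75)·(0.25) + (0.75)·(1.25)) / 3 = 2.25/3 = 0.75
  s[A,C] = ((-1.25)·(1.75) + (-0.25)·(1.75) + (0.75)·(-1.25) + (0.75)·(-2.25)) / 3 = -5.25/3 = -1.75
  s[B,B] = ((-0.75)·(-0.75) + (-0.75)·(-0.75) + (0.25)·(0.25) + (1.25)·(1.25)) / 3 = 2.75/3 = 0.9167
  s[B,C] = ((-0.75)·(1.75) + (-0.75)·(1.75) + (0.25)·(-1.25) + (1.25)·(-2.25)) / 3 = -5.75/3 = -1.9167
  s[C,C] = ((1.75)·(1.75) + (1.75)·(1.75) + (-1.25)·(-1.25) + (-2.25)·(-2.25)) / 3 = 12.75/3 = 4.25
  Sample standard deviations s_i = √(s[i,i]):
  s(A) = √(0.9167) = 0.9574
  s(B) = √(0.9167) = 0.9574
  s(C) = √(4.25) = 2.0616

Step 3 — r_{ij} = s_{ij} / (s_i · s_j):
  r[A,A] = 1 (diagonal).
  r[A,B] = 0.75 / (0.9574 · 0.9574) = 0.75 / 0.9167 = 0.8182
  r[A,C] = -1.75 / (0.9574 · 2.0616) = -1.75 / 1.9738 = -0.8866
  r[B,B] = 1 (diagonal).
  r[B,C] = -1.9167 / (0.9574 · 2.0616) = -1.9167 / 1.9738 = -0.9711
  r[C,C] = 1 (diagonal).

R is symmetric with unit diagonal. Assembling:

R = [[1, 0.8182, -0.8866],
 [0.8182, 1, -0.9711],
 [-0.8866, -0.9711, 1]]


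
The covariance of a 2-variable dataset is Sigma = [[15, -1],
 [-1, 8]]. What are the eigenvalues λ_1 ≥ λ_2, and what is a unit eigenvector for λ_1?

Step 1 — characteristic polynomial of 2×2 Sigma:
  det(Sigma - λI) = λ² - trace · λ + det = 0.
  trace = 15 + 8 = 23, det = 15·8 - (-1)² = 119.
Step 2 — discriminant:
  Δ = trace² - 4·det = 529 - 476 = 53.
Step 3 — eigenvalues:
  λ = (trace ± √Δ)/2 = (23 ± 7.2801)/2,
  λ_1 = 15.1401,  λ_2 = 7.8599.

Step 4 — unit eigenvector for λ_1: solve (Sigma - λ_1 I)v = 0. First row:
  (15 - 15.1401)·v_x + (-1)·v_y = 0, i.e. (-0.1401)·v_x + (-1)·v_y = 0,
  so v ∝ (b, λ_1 - a) = (-1, 0.1401); multiply by -1 so the first entry is positive: u = (1, -0.1401).
  ||u|| = √((1)² + (-0.1401)²) = √(1.0196) ≈ 1.0098,
  v_1 = u/||u|| ≈ (0.9903, -0.1387) (||v_1|| = 1).

λ_1 = 15.1401,  λ_2 = 7.8599;  v_1 ≈ (0.9903, -0.1387)


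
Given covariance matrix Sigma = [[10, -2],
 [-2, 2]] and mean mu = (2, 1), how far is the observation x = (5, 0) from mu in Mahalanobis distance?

Step 1 — centre the observation: (x - mu) = (3, -1).

Step 2 — invert Sigma. det(Sigma) = 10·2 - (-2)² = 16.
  Sigma^{-1} = (1/det) · [[d, -b], [-b, a]] = [[0.125, 0.125],
 [0.125, 0.625]].

Step 3 — form the quadratic (x - mu)^T · Sigma^{-1} · (x - mu):
  Sigma^{-1} · (x - mu) = (0.25, -0.25).
  (x - mu)^T · [Sigma^{-1} · (x - mu)] = (3)·(0.25) + (-1)·(-0.25) = 1.

Step 4 — take square root: d = √(1) ≈ 1.

d(x, mu) = √(1) ≈ 1


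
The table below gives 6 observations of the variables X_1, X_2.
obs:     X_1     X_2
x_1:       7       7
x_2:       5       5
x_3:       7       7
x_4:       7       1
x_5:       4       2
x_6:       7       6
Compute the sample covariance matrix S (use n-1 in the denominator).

Step 1 — column means:
  mean(X_1) = (7 + 5 + 7 + 7 + 4 + 7) / 6 = 37/6 = 6.1667
  mean(X_2) = (7 + 5 + 7 + 1 + 2 + 6) / 6 = 28/6 = 4.6667

Step 2 — sample covariance S[i,j] = (1/(n-1)) · Σ_k (x_{k,i} - mean_i) · (x_{k,j} - mean_j), with n-1 = 5.
  S[X_1,X_1] = ((0.8333)·(0.8333) + (-1.1667)·(-1.1667) + (0.8333)·(0.8333) + (0.8333)·(0.8333) + (-2.1667)·(-2.1667) + (0.8333)·(0.8333)) / 5 = 8.8333/5 = 1.7667
  S[X_1,X_2] = ((0.8333)·(2.3333) + (-1.1667)·(0.3333) + (0.8333)·(2.3333) + (0.8333)·(-3.6667) + (-2.1667)·(-2.6667) + (0.8333)·(1.3333)) / 5 = 7.3333/5 = 1.4667
  S[X_2,X_2] = ((2.3333)·(2.3333) + (0.3333)·(0.3333) + (2.3333)·(2.3333) + (-3.6667)·(-3.6667) + (-2.6667)·(-2.6667) + (1.3333)·(1.3333)) / 5 = 33.3333/5 = 6.6667

S is symmetric (S[j,i] = S[i,j]). Assembling:

S = [[1.7667, 1.4667],
 [1.4667, 6.6667]]


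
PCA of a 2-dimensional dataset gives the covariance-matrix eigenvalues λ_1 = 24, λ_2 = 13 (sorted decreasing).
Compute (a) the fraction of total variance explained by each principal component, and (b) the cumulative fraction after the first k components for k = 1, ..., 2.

Step 1 — total variance = trace(Sigma) = Σ λ_i = 24 + 13 = 37.

Step 2 — fraction explained by component i = λ_i / Σ λ:
  PC1: 24/37 = 0.6486
  PC2: 13/37 = 0.3514

Step 3 — cumulative fraction after k components = (λ_1 + ... + λ_k) / Σ λ:
  k = 1: 24/37 = 0.6486
  k = 2: (24 + 13)/37 = 37/37 = 1

Summary (fraction, with percent):

explained: PC1 0.6486 (64.86%), PC2 0.3514 (35.14%);  cumulative: 0.6486, 1


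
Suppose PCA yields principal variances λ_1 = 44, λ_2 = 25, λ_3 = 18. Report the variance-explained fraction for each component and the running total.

Step 1 — total variance = trace(Sigma) = Σ λ_i = 44 + 25 + 18 = 87.

Step 2 — fraction explained by component i = λ_i / Σ λ:
  PC1: 44/87 = 0.5057
  PC2: 25/87 = 0.2874
  PC3: 18/87 = 0.2069

Step 3 — cumulative fraction after k components = (λ_1 + ... + λ_k) / Σ λ:
  k = 1: 44/87 = 0.5057
  k = 2: (44 + 25)/87 = 69/87 = 0.7931
  k = 3: (44 + 25 + 18)/87 = 87/87 = 1

Summary (fraction, with percent):

explained: PC1 0.5057 (50.57%), PC2 0.2874 (28.74%), PC3 0.2069 (20.69%);  cumulative: 0.5057, 0.7931, 1


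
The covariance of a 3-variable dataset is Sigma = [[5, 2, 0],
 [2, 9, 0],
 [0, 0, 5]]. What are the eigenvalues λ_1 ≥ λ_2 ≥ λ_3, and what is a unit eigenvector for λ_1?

Step 1 — characteristic polynomial p(λ) = det(λI - Sigma) = λ³ - tr·λ² + c_1·λ - det, where tr = trace, c_1 = sum of the principal 2×2 minors, det = det(Sigma):
  tr = 5 + 9 + 5 = 19,
  c_1 = (5·9 - (2)²) + (5·5 - (0)²) + (9·5 - (0)²) = 41 + 25 + 45 = 111,
  det = 5·(9·5 - (0)²) - (2)·((2)·5 - (0)·(0)) + (0)·((2)·(0) - 9·(0)) = 5·(45) - (2)·(10) + (0)·(0) = 205.
  So p(λ) = λ³ - 19λ² + 111λ - 205.
Step 2 — look for an integer root (rational root theorem: any rational root is an integer divisor of 205). Testing λ = 5:
  p(5) = 125 - 475 + 555 - 205 = 0  ✓
  Dividing out (λ - 5): p(λ) = (λ - 5)(λ² - 14λ + 41).
Step 3 — remaining eigenvalues from the quadratic λ² - 14λ + 41 = 0:
  Δ = 14² - 4·41 = 196 - 164 = 32,  λ = (14 ± √32)/2 = (14 ± 5.6569)/2 ≈ 9.8284 or 4.1716.
  Sorted: λ_1 = 9.8284,  λ_2 = 5,  λ_3 = 4.1716  (check: sum = 19 = tr ✓).

Step 4 — unit eigenvector for λ_1 ≈ 9.8284: v spans the null space of (Sigma - λ_1 I), whose rows are
  r_1 = (-4.8284, 2, 0),  r_2 = (2, -0.8284, 0),  r_3 = (0, 0, -4.8284).
  v is orthogonal to every row, so take v ∝ r_1 × r_3 = ((2)·(-4.8284) - (0)·(0), (0)·(0) - (-4.8284)·(-4.8284), (-4.8284)·(0) - (2)·(0)) ≈ (-9.6569, -23.3137, 0).
  Rescale (multiply by -1 so the first nonzero entry is positive): u = (9.6569, 23.3137, 0).
  ||u|| = √((9.6569)² + (23.3137)² + (0)²) = √(636.7838) ≈ 25.2346,  v_1 = u/||u|| ≈ (0.3827, 0.9239, 0) (||v_1|| = 1).

λ_1 = 9.8284,  λ_2 = 5,  λ_3 = 4.1716;  v_1 ≈ (0.3827, 0.9239, 0)


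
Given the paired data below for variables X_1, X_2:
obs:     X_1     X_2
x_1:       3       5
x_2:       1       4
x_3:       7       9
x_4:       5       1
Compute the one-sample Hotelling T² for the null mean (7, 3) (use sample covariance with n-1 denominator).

Step 1 — sample mean vector:
  mean(X_1) = (3 + 1 + 7 + 5) / 4 = 16/4 = 4
  mean(X_2) = (5 + 4 + 9 + 1) / 4 = 19/4 = 4.75
  x̄ = (4, 4.75),  deviation x̄ - mu_0 = (4, 4.75) - (7, 3) = (-3, 1.75).

Step 2 — sample covariance matrix, S[i,j] = (1/(n-1)) · Σ_k (x_{k,i} - mean_i) · (x_{k,j} - mean_j), divisor n-1 = 3:
  S[X_1,X_1] = ((-1)·(-1) + (-3)·(-3) + (3)·(3) + (1)·(1)) / 3 = 20/3 = 6.6667
  S[X_1,X_2] = ((-1)·(0.25) + (-3)·(-0.75) + (3)·(4.25) + (1)·(-3.75)) / 3 = 11/3 = 3.6667
  S[X_2,X_2] = ((0.25)·(0.25) + (-0.75)·(-0.75) + (4.25)·(4.25) + (-3.75)·(-3.75)) / 3 = 32.75/3 = 10.9167
  S = [[6.6667, 3.6667],
 [3.6667, 10.9167]].

Step 3 — invert S. det(S) = 6.6667·10.9167 - (3.6667)² = 59.3333.
  S^{-1} = (1/det) · [[d, -b], [-b, a]] = [[0.184, -0.0618],
 [-0.0618, 0.1124]].

Step 4 — quadratic form (x̄ - mu_0)^T · S^{-1} · (x̄ - mu_0):
  S^{-1} · (x̄ - mu_0) = (-0.6601, 0.382),
  (x̄ - mu_0)^T · [...] = (-3)·(-0.6601) + (1.75)·(0.382) = 2.6489.

Step 5 — scale by n: T² = 4 · 2.6489 = 10.5955.

T² ≈ 10.5955


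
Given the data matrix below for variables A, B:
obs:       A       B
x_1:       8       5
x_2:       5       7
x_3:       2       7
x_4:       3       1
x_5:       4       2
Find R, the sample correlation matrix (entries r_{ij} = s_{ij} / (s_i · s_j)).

Step 1 — column means:
  mean(A) = (8 + 5 + 2 + 3 + 4) / 5 = 22/5 = 4.4
  mean(B) = (5 + 7 + 7 + 1 + 2) / 5 = 22/5 = 4.4

Step 2 — sample variances and covariances s[i,j] = (1/(n-1)) · Σ_k (x_{k,i} - mean_i) · (x_{k,j} - mean_j), with n-1 = 4:
  s[A,A] = ((3.6)·(3.6) + (0.6)·(0.6) + (-2.4)·(-2.4) + (-1.4)·(-1.4) + (-0.4)·(-0.4)) / 4 = 21.2/4 = 5.3
  s[A,B] = ((3.6)·(0.6) + (0.6)·(2.6) + (-2.4)·(2.6) + (-1.4)·(-3.4) + (-0.4)·(-2.4)) / 4 = 3.2/4 = 0.8
  s[B,B] = ((0.6)·(0.6) + (2.6)·(2.6) + (2.6)·(2.6) + (-3.4)·(-3.4) + (-2.4)·(-2.4)) / 4 = 31.2/4 = 7.8
  Sample standard deviations s_i = √(s[i,i]):
  s(A) = √(5.3) = 2.3022
  s(B) = √(7.8) = 2.7928

Step 3 — r_{ij} = s_{ij} / (s_i · s_j):
  r[A,A] = 1 (diagonal).
  r[A,B] = 0.8 / (2.3022 · 2.7928) = 0.8 / 6.4296 = 0.1244
  r[B,B] = 1 (diagonal).

R is symmetric with unit diagonal. Assembling:

R = [[1, 0.1244],
 [0.1244, 1]]


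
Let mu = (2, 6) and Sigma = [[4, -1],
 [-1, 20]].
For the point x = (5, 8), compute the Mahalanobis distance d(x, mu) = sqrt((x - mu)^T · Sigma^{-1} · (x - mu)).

Step 1 — centre the observation: (x - mu) = (3, 2).

Step 2 — invert Sigma. det(Sigma) = 4·20 - (-1)² = 79.
  Sigma^{-1} = (1/det) · [[d, -b], [-b, a]] = [[0.2532, 0.0127],
 [0.0127, 0.0506]].

Step 3 — form the quadratic (x - mu)^T · Sigma^{-1} · (x - mu):
  Sigma^{-1} · (x - mu) = (0.7848, 0.1392).
  (x - mu)^T · [Sigma^{-1} · (x - mu)] = (3)·(0.7848) + (2)·(0.1392) = 2.6329.

Step 4 — take square root: d = √(2.6329) ≈ 1.6226.

d(x, mu) = √(2.6329) ≈ 1.6226


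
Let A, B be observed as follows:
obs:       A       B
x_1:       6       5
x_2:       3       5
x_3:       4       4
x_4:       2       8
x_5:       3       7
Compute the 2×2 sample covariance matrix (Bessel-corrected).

Step 1 — column means:
  mean(A) = (6 + 3 + 4 + 2 + 3) / 5 = 18/5 = 3.6
  mean(B) = (5 + 5 + 4 + 8 + 7) / 5 = 29/5 = 5.8

Step 2 — sample covariance S[i,j] = (1/(n-1)) · Σ_k (x_{k,i} - mean_i) · (x_{k,j} - mean_j), with n-1 = 4.
  S[A,A] = ((2.4)·(2.4) + (-0.6)·(-0.6) + (0.4)·(0.4) + (-1.6)·(-1.6) + (-0.6)·(-0.6)) / 4 = 9.2/4 = 2.3
  S[A,B] = ((2.4)·(-0.8) + (-0.6)·(-0.8) + (0.4)·(-1.8) + (-1.6)·(2.2) + (-0.6)·(1.2)) / 4 = -6.4/4 = -1.6
  S[B,B] = ((-0.8)·(-0.8) + (-0.8)·(-0.8) + (-1.8)·(-1.8) + (2.2)·(2.2) + (1.2)·(1.2)) / 4 = 10.8/4 = 2.7

S is symmetric (S[j,i] = S[i,j]). Assembling:

S = [[2.3, -1.6],
 [-1.6, 2.7]]


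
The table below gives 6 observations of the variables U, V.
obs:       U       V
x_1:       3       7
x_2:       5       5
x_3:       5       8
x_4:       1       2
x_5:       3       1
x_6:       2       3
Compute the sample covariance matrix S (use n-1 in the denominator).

Step 1 — column means:
  mean(U) = (3 + 5 + 5 + 1 + 3 + 2) / 6 = 19/6 = 3.1667
  mean(V) = (7 + 5 + 8 + 2 + 1 + 3) / 6 = 26/6 = 4.3333

Step 2 — sample covariance S[i,j] = (1/(n-1)) · Σ_k (x_{k,i} - mean_i) · (x_{k,j} - mean_j), with n-1 = 5.
  S[U,U] = ((-0.1667)·(-0.1667) + (1.8333)·(1.8333) + (1.8333)·(1.8333) + (-2.1667)·(-2.1667) + (-0.1667)·(-0.1667) + (-1.1667)·(-1.1667)) / 5 = 12.8333/5 = 2.5667
  S[U,V] = ((-0.1667)·(2.6667) + (1.8333)·(0.6667) + (1.8333)·(3.6667) + (-2.1667)·(-2.3333) + (-0.1667)·(-3.3333) + (-1.1667)·(-1.3333)) / 5 = 14.6667/5 = 2.9333
  S[V,V] = ((2.6667)·(2.6667) + (0.6667)·(0.6667) + (3.6667)·(3.6667) + (-2.3333)·(-2.3333) + (-3.3333)·(-3.3333) + (-1.3333)·(-1.3333)) / 5 = 39.3333/5 = 7.8667

S is symmetric (S[j,i] = S[i,j]). Assembling:

S = [[2.5667, 2.9333],
 [2.9333, 7.8667]]


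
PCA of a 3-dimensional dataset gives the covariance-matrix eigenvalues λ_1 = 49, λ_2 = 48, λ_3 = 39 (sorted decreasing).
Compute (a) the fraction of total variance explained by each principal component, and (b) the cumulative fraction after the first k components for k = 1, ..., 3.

Step 1 — total variance = trace(Sigma) = Σ λ_i = 49 + 48 + 39 = 136.

Step 2 — fraction explained by component i = λ_i / Σ λ:
  PC1: 49/136 = 0.3603
  PC2: 48/136 = 0.3529
  PC3: 39/136 = 0.2868

Step 3 — cumulative fraction after k components = (λ_1 + ... + λ_k) / Σ λ:
  k = 1: 49/136 = 0.3603
  k = 2: (49 + 48)/136 = 97/136 = 0.7132
  k = 3: (49 + 48 + 39)/136 = 136/136 = 1

Summary (fraction, with percent):

explained: PC1 0.3603 (36.03%), PC2 0.3529 (35.29%), PC3 0.2868 (28.68%);  cumulative: 0.3603, 0.7132, 1


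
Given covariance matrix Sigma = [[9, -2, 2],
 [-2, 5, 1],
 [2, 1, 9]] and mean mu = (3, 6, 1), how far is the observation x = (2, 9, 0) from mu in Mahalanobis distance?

Step 1 — centre the observation: (x - mu) = (-1, 3, -1).

Step 2 — invert Sigma (cofactor / det for 3×3, or solve directly):
  Sigma^{-1} = [[0.1325, 0.0602, -0.0361],
 [0.0602, 0.2319, -0.0392],
 [-0.0361, -0.0392, 0.1235]].

Step 3 — form the quadratic (x - mu)^T · Sigma^{-1} · (x - mu):
  Sigma^{-1} · (x - mu) = (0.0843, 0.6747, -0.2048).
  (x - mu)^T · [Sigma^{-1} · (x - mu)] = (-1)·(0.0843) + (3)·(0.6747) + (-1)·(-0.2048) = 2.1446.

Step 4 — take square root: d = √(2.1446) ≈ 1.4644.

d(x, mu) = √(2.1446) ≈ 1.4644


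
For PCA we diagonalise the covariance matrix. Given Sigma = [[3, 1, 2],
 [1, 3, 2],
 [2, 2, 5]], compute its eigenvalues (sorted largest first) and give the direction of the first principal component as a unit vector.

Step 1 — characteristic polynomial p(λ) = det(λI - Sigma) = λ³ - tr·λ² + c_1·λ - det, where tr = trace, c_1 = sum of the principal 2×2 minors, det = det(Sigma):
  tr = 3 + 3 + 5 = 11,
  c_1 = (3·3 - (1)²) + (3·5 - (2)²) + (3·5 - (2)²) = 8 + 11 + 11 = 30,
  det = 3·(3·5 - (2)²) - (1)·((1)·5 - (2)·(2)) + (2)·((1)·(2) - 3·(2)) = 3·(11) - (1)·(1) + (2)·(-4) = 24.
  So p(λ) = λ³ - 11λ² + 30λ - 24.
Step 2 — look for an integer root (rational root theorem: any rational root is an integer divisor of 24). Testing λ = 2:
  p(2) = 8 - 44 + 60 - 24 = 0  ✓
  Dividing out (λ - 2): p(λ) = (λ - 2)(λ² - 9λ + 12).
Step 3 — remaining eigenvalues from the quadratic λ² - 9λ + 12 = 0:
  Δ = 9² - 4·12 = 81 - 48 = 33,  λ = (9 ± √33)/2 = (9 ± 5.7446)/2 ≈ 7.3723 or 1.6277.
  Sorted: λ_1 = 7.3723,  λ_2 = 2,  λ_3 = 1.6277  (check: sum = 11 = tr ✓).

Step 4 — unit eigenvector for λ_1 ≈ 7.3723: v spans the null space of (Sigma - λ_1 I), whose rows are
  r_1 = (-4.3723, 1, 2),  r_2 = (1, -4.3723, 2),  r_3 = (2, 2, -2.3723).
  v is orthogonal to every row, so take v ∝ r_1 × r_2 = ((1)·(2) - (2)·(-4.3723), (2)·(1) - (-4.3723)·(2), (-4.3723)·(-4.3723) - (1)·(1)) ≈ (10.7446, 10.7446, 18.1168).
  Let u = (10.7446, 10.7446, 18.1168).
  ||u|| = √((10.7446)² + (10.7446)² + (18.1168)²) = √(559.1113) ≈ 23.6455,  v_1 = u/||u|| ≈ (0.4544, 0.4544, 0.7662) (||v_1|| = 1).

λ_1 = 7.3723,  λ_2 = 2,  λ_3 = 1.6277;  v_1 ≈ (0.4544, 0.4544, 0.7662)


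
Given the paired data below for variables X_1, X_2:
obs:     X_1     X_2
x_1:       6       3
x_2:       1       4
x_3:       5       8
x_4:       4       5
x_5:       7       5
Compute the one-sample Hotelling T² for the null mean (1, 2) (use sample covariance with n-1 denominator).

Step 1 — sample mean vector:
  mean(X_1) = (6 + 1 + 5 + 4 + 7) / 5 = 23/5 = 4.6
  mean(X_2) = (3 + 4 + 8 + 5 + 5) / 5 = 25/5 = 5
  x̄ = (4.6, 5),  deviation x̄ - mu_0 = (4.6, 5) - (1, 2) = (3.6, 3).

Step 2 — sample covariance matrix, S[i,j] = (1/(n-1)) · Σ_k (x_{k,i} - mean_i) · (x_{k,j} - mean_j), divisor n-1 = 4:
  S[X_1,X_1] = ((1.4)·(1.4) + (-3.6)·(-3.6) + (0.4)·(0.4) + (-0.6)·(-0.6) + (2.4)·(2.4)) / 4 = 21.2/4 = 5.3
  S[X_1,X_2] = ((1.4)·(-2) + (-3.6)·(-1) + (0.4)·(3) + (-0.6)·(0) + (2.4)·(0)) / 4 = 2/4 = 0.5
  S[X_2,X_2] = ((-2)·(-2) + (-1)·(-1) + (3)·(3) + (0)·(0) + (0)·(0)) / 4 = 14/4 = 3.5
  S = [[5.3, 0.5],
 [0.5, 3.5]].

Step 3 — invert S. det(S) = 5.3·3.5 - (0.5)² = 18.3.
  S^{-1} = (1/det) · [[d, -b], [-b, a]] = [[0.1913, -0.0273],
 [-0.0273, 0.2896]].

Step 4 — quadratic form (x̄ - mu_0)^T · S^{-1} · (x̄ - mu_0):
  S^{-1} · (x̄ - mu_0) = (0.6066, 0.7705),
  (x̄ - mu_0)^T · [...] = (3.6)·(0.6066) + (3)·(0.7705) = 4.4951.

Step 5 — scale by n: T² = 5 · 4.4951 = 22.4754.

T² ≈ 22.4754


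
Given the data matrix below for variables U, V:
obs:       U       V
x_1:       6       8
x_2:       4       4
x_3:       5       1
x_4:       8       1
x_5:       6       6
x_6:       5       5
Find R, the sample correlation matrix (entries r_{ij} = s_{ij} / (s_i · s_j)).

Step 1 — column means:
  mean(U) = (6 + 4 + 5 + 8 + 6 + 5) / 6 = 34/6 = 5.6667
  mean(V) = (8 + 4 + 1 + 1 + 6 + 5) / 6 = 25/6 = 4.1667

Step 2 — sample variances and covariances s[i,j] = (1/(n-1)) · Σ_k (x_{k,i} - mean_i) · (x_{k,j} - mean_j), with n-1 = 5:
  s[U,U] = ((0.3333)·(0.3333) + (-1.6667)·(-1.6667) + (-0.6667)·(-0.6667) + (2.3333)·(2.3333) + (0.3333)·(0.3333) + (-0.6667)·(-0.6667)) / 5 = 9.3333/5 = 1.8667
  s[U,V] = ((0.3333)·(3.8333) + (-1.6667)·(-0.1667) + (-0.6667)·(-3.1667) + (2.3333)·(-3.1667) + (0.3333)·(1.8333) + (-0.6667)·(0.8333)) / 5 = -3.6667/5 = -0.7333
  s[V,V] = ((3.8333)·(3.8333) + (-0.1667)·(-0.1667) + (-3.1667)·(-3.1667) + (-3.1667)·(-3.1667) + (1.8333)·(1.8333) + (0.8333)·(0.8333)) / 5 = 38.8333/5 = 7.7667
  Sample standard deviations s_i = √(s[i,i]):
  s(U) = √(1.8667) = 1.3663
  s(V) = √(7.7667) = 2.7869

Step 3 — r_{ij} = s_{ij} / (s_i · s_j):
  r[U,U] = 1 (diagonal).
  r[U,V] = -0.7333 / (1.3663 · 2.7869) = -0.7333 / 3.8076 = -0.1926
  r[V,V] = 1 (diagonal).

R is symmetric with unit diagonal. Assembling:

R = [[1, -0.1926],
 [-0.1926, 1]]


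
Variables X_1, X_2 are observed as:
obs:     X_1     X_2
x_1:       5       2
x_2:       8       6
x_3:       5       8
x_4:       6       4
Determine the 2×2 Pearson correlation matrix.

Step 1 — column means:
  mean(X_1) = (5 + 8 + 5 + 6) / 4 = 24/4 = 6
  mean(X_2) = (2 + 6 + 8 + 4) / 4 = 20/4 = 5

Step 2 — sample variances and covariances s[i,j] = (1/(n-1)) · Σ_k (x_{k,i} - mean_i) · (x_{k,j} - mean_j), with n-1 = 3:
  s[X_1,X_1] = ((-1)·(-1) + (2)·(2) + (-1)·(-1) + (0)·(0)) / 3 = 6/3 = 2
  s[X_1,X_2] = ((-1)·(-3) + (2)·(1) + (-1)·(3) + (0)·(-1)) / 3 = 2/3 = 0.6667
  s[X_2,X_2] = ((-3)·(-3) + (1)·(1) + (3)·(3) + (-1)·(-1)) / 3 = 20/3 = 6.6667
  Sample standard deviations s_i = √(s[i,i]):
  s(X_1) = √(2) = 1.4142
  s(X_2) = √(6.6667) = 2.582

Step 3 — r_{ij} = s_{ij} / (s_i · s_j):
  r[X_1,X_1] = 1 (diagonal).
  r[X_1,X_2] = 0.6667 / (1.4142 · 2.582) = 0.6667 / 3.6515 = 0.1826
  r[X_2,X_2] = 1 (diagonal).

R is symmetric with unit diagonal. Assembling:

R = [[1, 0.1826],
 [0.1826, 1]]


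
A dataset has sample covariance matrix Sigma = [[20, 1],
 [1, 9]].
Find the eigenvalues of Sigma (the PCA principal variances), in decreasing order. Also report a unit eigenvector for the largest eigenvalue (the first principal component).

Step 1 — characteristic polynomial of 2×2 Sigma:
  det(Sigma - λI) = λ² - trace · λ + det = 0.
  trace = 20 + 9 = 29, det = 20·9 - (1)² = 179.
Step 2 — discriminant:
  Δ = trace² - 4·det = 841 - 716 = 125.
Step 3 — eigenvalues:
  λ = (trace ± √Δ)/2 = (29 ± 11.1803)/2,
  λ_1 = 20.0902,  λ_2 = 8.9098.

Step 4 — unit eigenvector for λ_1: solve (Sigma - λ_1 I)v = 0. First row:
  (20 - 20.0902)·v_x + (1)·v_y = 0, i.e. (-0.0902)·v_x + (1)·v_y = 0,
  so v ∝ (b, λ_1 - a) = (1, 0.0902) = u.
  ||u|| = √((1)² + (0.0902)²) = √(1.0081) ≈ 1.0041,
  v_1 = u/||u|| ≈ (0.996, 0.0898) (||v_1|| = 1).

λ_1 = 20.0902,  λ_2 = 8.9098;  v_1 ≈ (0.996, 0.0898)


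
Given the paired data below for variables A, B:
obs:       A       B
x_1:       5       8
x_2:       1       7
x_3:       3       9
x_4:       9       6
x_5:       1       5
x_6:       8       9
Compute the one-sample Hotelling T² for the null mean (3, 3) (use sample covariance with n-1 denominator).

Step 1 — sample mean vector:
  mean(A) = (5 + 1 + 3 + 9 + 1 + 8) / 6 = 27/6 = 4.5
  mean(B) = (8 + 7 + 9 + 6 + 5 + 9) / 6 = 44/6 = 7.3333
  x̄ = (4.5, 7.3333),  deviation x̄ - mu_0 = (4.5, 7.3333) - (3, 3) = (1.5, 4.3333).

Step 2 — sample covariance matrix, S[i,j] = (1/(n-1)) · Σ_k (x_{k,i} - mean_i) · (x_{k,j} - mean_j), divisor n-1 = 5:
  S[A,A] = ((0.5)·(0.5) + (-3.5)·(-3.5) + (-1.5)·(-1.5) + (4.5)·(4.5) + (-3.5)·(-3.5) + (3.5)·(3.5)) / 5 = 59.5/5 = 11.9
  S[A,B] = ((0.5)·(0.6667) + (-3.5)·(-0.3333) + (-1.5)·(1.6667) + (4.5)·(-1.3333) + (-3.5)·(-2.3333) + (3.5)·(1.6667)) / 5 = 7/5 = 1.4
  S[B,B] = ((0.6667)·(0.6667) + (-0.3333)·(-0.3333) + (1.6667)·(1.6667) + (-1.3333)·(-1.3333) + (-2.3333)·(-2.3333) + (1.6667)·(1.6667)) / 5 = 13.3333/5 = 2.6667
  S = [[11.9, 1.4],
 [1.4, 2.6667]].

Step 3 — invert S. det(S) = 11.9·2.6667 - (1.4)² = 29.7733.
  S^{-1} = (1/det) · [[d, -b], [-b, a]] = [[0.0896, -0.047],
 [-0.047, 0.3997]].

Step 4 — quadratic form (x̄ - mu_0)^T · S^{-1} · (x̄ - mu_0):
  S^{-1} · (x̄ - mu_0) = (-0.0694, 1.6614),
  (x̄ - mu_0)^T · [...] = (1.5)·(-0.0694) + (4.3333)·(1.6614) = 7.0955.

Step 5 — scale by n: T² = 6 · 7.0955 = 42.5728.

T² ≈ 42.5728


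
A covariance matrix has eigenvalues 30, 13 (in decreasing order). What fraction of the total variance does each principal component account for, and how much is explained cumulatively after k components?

Step 1 — total variance = trace(Sigma) = Σ λ_i = 30 + 13 = 43.

Step 2 — fraction explained by component i = λ_i / Σ λ:
  PC1: 30/43 = 0.6977
  PC2: 13/43 = 0.3023

Step 3 — cumulative fraction after k components = (λ_1 + ... + λ_k) / Σ λ:
  k = 1: 30/43 = 0.6977
  k = 2: (30 + 13)/43 = 43/43 = 1

Summary (fraction, with percent):

explained: PC1 0.6977 (69.77%), PC2 0.3023 (30.23%);  cumulative: 0.6977, 1


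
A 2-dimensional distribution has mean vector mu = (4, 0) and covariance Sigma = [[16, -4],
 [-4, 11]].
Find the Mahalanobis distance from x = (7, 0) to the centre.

Step 1 — centre the observation: (x - mu) = (3, 0).

Step 2 — invert Sigma. det(Sigma) = 16·11 - (-4)² = 160.
  Sigma^{-1} = (1/det) · [[d, -b], [-b, a]] = [[0.0688, 0.025],
 [0.025, 0.1]].

Step 3 — form the quadratic (x - mu)^T · Sigma^{-1} · (x - mu):
  Sigma^{-1} · (x - mu) = (0.2062, 0.075).
  (x - mu)^T · [Sigma^{-1} · (x - mu)] = (3)·(0.2062) + (0)·(0.075) = 0.6188.

Step 4 — take square root: d = √(0.6188) ≈ 0.7866.

d(x, mu) = √(0.6188) ≈ 0.7866


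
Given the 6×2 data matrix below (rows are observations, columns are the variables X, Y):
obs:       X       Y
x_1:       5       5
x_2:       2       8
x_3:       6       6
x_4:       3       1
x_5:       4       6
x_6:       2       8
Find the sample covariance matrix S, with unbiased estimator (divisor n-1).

Step 1 — column means:
  mean(X) = (5 + 2 + 6 + 3 + 4 + 2) / 6 = 22/6 = 3.6667
  mean(Y) = (5 + 8 + 6 + 1 + 6 + 8) / 6 = 34/6 = 5.6667

Step 2 — sample covariance S[i,j] = (1/(n-1)) · Σ_k (x_{k,i} - mean_i) · (x_{k,j} - mean_j), with n-1 = 5.
  S[X,X] = ((1.3333)·(1.3333) + (-1.6667)·(-1.6667) + (2.3333)·(2.3333) + (-0.6667)·(-0.6667) + (0.3333)·(0.3333) + (-1.6667)·(-1.6667)) / 5 = 13.3333/5 = 2.6667
  S[X,Y] = ((1.3333)·(-0.6667) + (-1.6667)·(2.3333) + (2.3333)·(0.3333) + (-0.6667)·(-4.6667) + (0.3333)·(0.3333) + (-1.6667)·(2.3333)) / 5 = -4.6667/5 = -0.9333
  S[Y,Y] = ((-0.6667)·(-0.6667) + (2.3333)·(2.3333) + (0.3333)·(0.3333) + (-4.6667)·(-4.6667) + (0.3333)·(0.3333) + (2.3333)·(2.3333)) / 5 = 33.3333/5 = 6.6667

S is symmetric (S[j,i] = S[i,j]). Assembling:

S = [[2.6667, -0.9333],
 [-0.9333, 6.6667]]


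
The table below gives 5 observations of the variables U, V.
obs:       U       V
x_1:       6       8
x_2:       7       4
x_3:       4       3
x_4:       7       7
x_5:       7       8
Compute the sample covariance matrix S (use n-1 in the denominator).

Step 1 — column means:
  mean(U) = (6 + 7 + 4 + 7 + 7) / 5 = 31/5 = 6.2
  mean(V) = (8 + 4 + 3 + 7 + 8) / 5 = 30/5 = 6

Step 2 — sample covariance S[i,j] = (1/(n-1)) · Σ_k (x_{k,i} - mean_i) · (x_{k,j} - mean_j), with n-1 = 4.
  S[U,U] = ((-0.2)·(-0.2) + (0.8)·(0.8) + (-2.2)·(-2.2) + (0.8)·(0.8) + (0.8)·(0.8)) / 4 = 6.8/4 = 1.7
  S[U,V] = ((-0.2)·(2) + (0.8)·(-2) + (-2.2)·(-3) + (0.8)·(1) + (0.8)·(2)) / 4 = 7/4 = 1.75
  S[V,V] = ((2)·(2) + (-2)·(-2) + (-3)·(-3) + (1)·(1) + (2)·(2)) / 4 = 22/4 = 5.5

S is symmetric (S[j,i] = S[i,j]). Assembling:

S = [[1.7, 1.75],
 [1.75, 5.5]]


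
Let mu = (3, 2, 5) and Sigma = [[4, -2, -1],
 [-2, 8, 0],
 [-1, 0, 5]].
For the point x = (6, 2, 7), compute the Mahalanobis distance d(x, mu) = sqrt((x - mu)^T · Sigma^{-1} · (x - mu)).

Step 1 — centre the observation: (x - mu) = (3, 0, 2).

Step 2 — invert Sigma (cofactor / det for 3×3, or solve directly):
  Sigma^{-1} = [[0.303, 0.0758, 0.0606],
 [0.0758, 0.1439, 0.0152],
 [0.0606, 0.0152, 0.2121]].

Step 3 — form the quadratic (x - mu)^T · Sigma^{-1} · (x - mu):
  Sigma^{-1} · (x - mu) = (1.0303, 0.2576, 0.6061).
  (x - mu)^T · [Sigma^{-1} · (x - mu)] = (3)·(1.0303) + (0)·(0.2576) + (2)·(0.6061) = 4.303.

Step 4 — take square root: d = √(4.303) ≈ 2.0744.

d(x, mu) = √(4.303) ≈ 2.0744


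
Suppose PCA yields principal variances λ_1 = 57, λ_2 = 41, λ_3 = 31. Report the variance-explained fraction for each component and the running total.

Step 1 — total variance = trace(Sigma) = Σ λ_i = 57 + 41 + 31 = 129.

Step 2 — fraction explained by component i = λ_i / Σ λ:
  PC1: 57/129 = 0.4419
  PC2: 41/129 = 0.3178
  PC3: 31/129 = 0.2403

Step 3 — cumulative fraction after k components = (λ_1 + ... + λ_k) / Σ λ:
  k = 1: 57/129 = 0.4419
  k = 2: (57 + 41)/129 = 98/129 = 0.7597
  k = 3: (57 + 41 + 31)/129 = 129/129 = 1

Summary (fraction, with percent):

explained: PC1 0.4419 (44.19%), PC2 0.3178 (31.78%), PC3 0.2403 (24.03%);  cumulative: 0.4419, 0.7597, 1


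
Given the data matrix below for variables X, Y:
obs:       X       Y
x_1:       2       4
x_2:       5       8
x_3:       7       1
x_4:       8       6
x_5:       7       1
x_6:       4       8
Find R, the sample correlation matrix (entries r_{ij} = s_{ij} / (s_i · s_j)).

Step 1 — column means:
  mean(X) = (2 + 5 + 7 + 8 + 7 + 4) / 6 = 33/6 = 5.5
  mean(Y) = (4 + 8 + 1 + 6 + 1 + 8) / 6 = 28/6 = 4.6667

Step 2 — sample variances and covariances s[i,j] = (1/(n-1)) · Σ_k (x_{k,i} - mean_i) · (x_{k,j} - mean_j), with n-1 = 5:
  s[X,X] = ((-3.5)·(-3.5) + (-0.5)·(-0.5) + (1.5)·(1.5) + (2.5)·(2.5) + (1.5)·(1.5) + (-1.5)·(-1.5)) / 5 = 25.5/5 = 5.1
  s[X,Y] = ((-3.5)·(-0.6667) + (-0.5)·(3.3333) + (1.5)·(-3.6667) + (2.5)·(1.3333) + (1.5)·(-3.6667) + (-1.5)·(3.3333)) / 5 = -12/5 = -2.4
  s[Y,Y] = ((-0.6667)·(-0.6667) + (3.3333)·(3.3333) + (-3.6667)·(-3.6667) + (1.3333)·(1.3333) + (-3.6667)·(-3.6667) + (3.3333)·(3.3333)) / 5 = 51.3333/5 = 10.2667
  Sample standard deviations s_i = √(s[i,i]):
  s(X) = √(5.1) = 2.2583
  s(Y) = √(10.2667) = 3.2042

Step 3 — r_{ij} = s_{ij} / (s_i · s_j):
  r[X,X] = 1 (diagonal).
  r[X,Y] = -2.4 / (2.2583 · 3.2042) = -2.4 / 7.236 = -0.3317
  r[Y,Y] = 1 (diagonal).

R is symmetric with unit diagonal. Assembling:

R = [[1, -0.3317],
 [-0.3317, 1]]


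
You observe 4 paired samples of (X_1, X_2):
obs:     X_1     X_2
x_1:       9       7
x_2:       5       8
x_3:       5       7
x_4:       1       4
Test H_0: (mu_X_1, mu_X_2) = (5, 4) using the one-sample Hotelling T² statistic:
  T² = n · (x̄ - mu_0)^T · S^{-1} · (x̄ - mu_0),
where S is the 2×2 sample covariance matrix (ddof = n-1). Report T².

Step 1 — sample mean vector:
  mean(X_1) = (9 + 5 + 5 + 1) / 4 = 20/4 = 5
  mean(X_2) = (7 + 8 + 7 + 4) / 4 = 26/4 = 6.5
  x̄ = (5, 6.5),  deviation x̄ - mu_0 = (5, 6.5) - (5, 4) = (0, 2.5).

Step 2 — sample covariance matrix, S[i,j] = (1/(n-1)) · Σ_k (x_{k,i} - mean_i) · (x_{k,j} - mean_j), divisor n-1 = 3:
  S[X_1,X_1] = ((4)·(4) + (0)·(0) + (0)·(0) + (-4)·(-4)) / 3 = 32/3 = 10.6667
  S[X_1,X_2] = ((4)·(0.5) + (0)·(1.5) + (0)·(0.5) + (-4)·(-2.5)) / 3 = 12/3 = 4
  S[X_2,X_2] = ((0.5)·(0.5) + (1.5)·(1.5) + (0.5)·(0.5) + (-2.5)·(-2.5)) / 3 = 9/3 = 3
  S = [[10.6667, 4],
 [4, 3]].

Step 3 — invert S. det(S) = 10.6667·3 - (4)² = 16.
  S^{-1} = (1/det) · [[d, -b], [-b, a]] = [[0.1875, -0.25],
 [-0.25, 0.6667]].

Step 4 — quadratic form (x̄ - mu_0)^T · S^{-1} · (x̄ - mu_0):
  S^{-1} · (x̄ - mu_0) = (-0.625, 1.6667),
  (x̄ - mu_0)^T · [...] = (0)·(-0.625) + (2.5)·(1.6667) = 4.1667.

Step 5 — scale by n: T² = 4 · 4.1667 = 16.6667.

T² ≈ 16.6667


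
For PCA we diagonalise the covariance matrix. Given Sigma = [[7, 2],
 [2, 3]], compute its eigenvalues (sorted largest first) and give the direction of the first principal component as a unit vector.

Step 1 — characteristic polynomial of 2×2 Sigma:
  det(Sigma - λI) = λ² - trace · λ + det = 0.
  trace = 7 + 3 = 10, det = 7·3 - (2)² = 17.
Step 2 — discriminant:
  Δ = trace² - 4·det = 100 - 68 = 32.
Step 3 — eigenvalues:
  λ = (trace ± √Δ)/2 = (10 ± 5.6569)/2,
  λ_1 = 7.8284,  λ_2 = 2.1716.

Step 4 — unit eigenvector for λ_1: solve (Sigma - λ_1 I)v = 0. First row:
  (7 - 7.8284)·v_x + (2)·v_y = 0, i.e. (-0.8284)·v_x + (2)·v_y = 0,
  so v ∝ (b, λ_1 - a) = (2, 0.8284) = u.
  ||u|| = √((2)² + (0.8284)²) = √(4.6863) ≈ 2.1648,
  v_1 = u/||u|| ≈ (0.9239, 0.3827) (||v_1|| = 1).

λ_1 = 7.8284,  λ_2 = 2.1716;  v_1 ≈ (0.9239, 0.3827)


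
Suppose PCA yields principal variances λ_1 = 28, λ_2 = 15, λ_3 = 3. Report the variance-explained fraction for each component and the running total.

Step 1 — total variance = trace(Sigma) = Σ λ_i = 28 + 15 + 3 = 46.

Step 2 — fraction explained by component i = λ_i / Σ λ:
  PC1: 28/46 = 0.6087
  PC2: 15/46 = 0.3261
  PC3: 3/46 = 0.0652

Step 3 — cumulative fraction after k components = (λ_1 + ... + λ_k) / Σ λ:
  k = 1: 28/46 = 0.6087
  k = 2: (28 + 15)/46 = 43/46 = 0.9348
  k = 3: (28 + 15 + 3)/46 = 46/46 = 1

Summary (fraction, with percent):

explained: PC1 0.6087 (60.87%), PC2 0.3261 (32.61%), PC3 0.0652 (6.52%);  cumulative: 0.6087, 0.9348, 1


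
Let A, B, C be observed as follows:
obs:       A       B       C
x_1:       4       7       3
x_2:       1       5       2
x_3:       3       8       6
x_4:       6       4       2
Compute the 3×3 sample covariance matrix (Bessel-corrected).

Step 1 — column means:
  mean(A) = (4 + 1 + 3 + 6) / 4 = 14/4 = 3.5
  mean(B) = (7 + 5 + 8 + 4) / 4 = 24/4 = 6
  mean(C) = (3 + 2 + 6 + 2) / 4 = 13/4 = 3.25

Step 2 — sample covariance S[i,j] = (1/(n-1)) · Σ_k (x_{k,i} - mean_i) · (x_{k,j} - mean_j), with n-1 = 3.
  S[A,A] = ((0.5)·(0.5) + (-2.5)·(-2.5) + (-0.5)·(-0.5) + (2.5)·(2.5)) / 3 = 13/3 = 4.3333
  S[A,B] = ((0.5)·(1) + (-2.5)·(-1) + (-0.5)·(2) + (2.5)·(-2)) / 3 = -3/3 = -1
  S[A,C] = ((0.5)·(-0.25) + (-2.5)·(-1.25) + (-0.5)·(2.75) + (2.5)·(-1.25)) / 3 = -1.5/3 = -0.5
  S[B,B] = ((1)·(1) + (-1)·(-1) + (2)·(2) + (-2)·(-2)) / 3 = 10/3 = 3.3333
  S[B,C] = ((1)·(-0.25) + (-1)·(-1.25) + (2)·(2.75) + (-2)·(-1.25)) / 3 = 9/3 = 3
  S[C,C] = ((-0.25)·(-0.25) + (-1.25)·(-1.25) + (2.75)·(2.75) + (-1.25)·(-1.25)) / 3 = 10.75/3 = 3.5833

S is symmetric (S[j,i] = S[i,j]). Assembling:

S = [[4.3333, -1, -0.5],
 [-1, 3.3333, 3],
 [-0.5, 3, 3.5833]]


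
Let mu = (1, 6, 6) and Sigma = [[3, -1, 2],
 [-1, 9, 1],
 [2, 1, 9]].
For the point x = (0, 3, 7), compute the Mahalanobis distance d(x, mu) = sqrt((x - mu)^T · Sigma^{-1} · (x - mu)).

Step 1 — centre the observation: (x - mu) = (-1, -3, 1).

Step 2 — invert Sigma (cofactor / det for 3×3, or solve directly):
  Sigma^{-1} = [[0.4188, 0.0576, -0.0995],
 [0.0576, 0.1204, -0.0262],
 [-0.0995, -0.0262, 0.1361]].

Step 3 — form the quadratic (x - mu)^T · Sigma^{-1} · (x - mu):
  Sigma^{-1} · (x - mu) = (-0.6911, -0.445, 0.3141).
  (x - mu)^T · [Sigma^{-1} · (x - mu)] = (-1)·(-0.6911) + (-3)·(-0.445) + (1)·(0.3141) = 2.3403.

Step 4 — take square root: d = √(2.3403) ≈ 1.5298.

d(x, mu) = √(2.3403) ≈ 1.5298


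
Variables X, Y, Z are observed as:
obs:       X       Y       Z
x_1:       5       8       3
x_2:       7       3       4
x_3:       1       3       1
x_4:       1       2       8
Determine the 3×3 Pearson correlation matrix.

Step 1 — column means:
  mean(X) = (5 + 7 + 1 + 1) / 4 = 14/4 = 3.5
  mean(Y) = (8 + 3 + 3 + 2) / 4 = 16/4 = 4
  mean(Z) = (3 + 4 + 1 + 8) / 4 = 16/4 = 4

Step 2 — sample variances and covariances s[i,j] = (1/(n-1)) · Σ_k (x_{k,i} - mean_i) · (x_{k,j} - mean_j), with n-1 = 3:
  s[X,X] = ((1.5)·(1.5) + (3.5)·(3.5) + (-2.5)·(-2.5) + (-2.5)·(-2.5)) / 3 = 27/3 = 9
  s[X,Y] = ((1.5)·(4) + (3.5)·(-1) + (-2.5)·(-1) + (-2.5)·(-2)) / 3 = 10/3 = 3.3333
  s[X,Z] = ((1.5)·(-1) + (3.5)·(0) + (-2.5)·(-3) + (-2.5)·(4)) / 3 = -4/3 = -1.3333
  s[Y,Y] = ((4)·(4) + (-1)·(-1) + (-1)·(-1) + (-2)·(-2)) / 3 = 22/3 = 7.3333
  s[Y,Z] = ((4)·(-1) + (-1)·(0) + (-1)·(-3) + (-2)·(4)) / 3 = -9/3 = -3
  s[Z,Z] = ((-1)·(-1) + (0)·(0) + (-3)·(-3) + (4)·(4)) / 3 = 26/3 = 8.6667
  Sample standard deviations s_i = √(s[i,i]):
  s(X) = √(9) = 3
  s(Y) = √(7.3333) = 2.708
  s(Z) = √(8.6667) = 2.9439

Step 3 — r_{ij} = s_{ij} / (s_i · s_j):
  r[X,X] = 1 (diagonal).
  r[X,Y] = 3.3333 / (3 · 2.708) = 3.3333 / 8.124 = 0.4103
  r[X,Z] = -1.3333 / (3 · 2.9439) = -1.3333 / 8.8318 = -0.151
  r[Y,Y] = 1 (diagonal).
  r[Y,Z] = -3 / (2.708 · 2.9439) = -3 / 7.9722 = -0.3763
  r[Z,Z] = 1 (diagonal).

R is symmetric with unit diagonal. Assembling:

R = [[1, 0.4103, -0.151],
 [0.4103, 1, -0.3763],
 [-0.151, -0.3763, 1]]


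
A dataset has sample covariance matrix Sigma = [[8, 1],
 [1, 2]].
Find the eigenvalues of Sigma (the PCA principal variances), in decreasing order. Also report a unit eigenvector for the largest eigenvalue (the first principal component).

Step 1 — characteristic polynomial of 2×2 Sigma:
  det(Sigma - λI) = λ² - trace · λ + det = 0.
  trace = 8 + 2 = 10, det = 8·2 - (1)² = 15.
Step 2 — discriminant:
  Δ = trace² - 4·det = 100 - 60 = 40.
Step 3 — eigenvalues:
  λ = (trace ± √Δ)/2 = (10 ± 6.3246)/2,
  λ_1 = 8.1623,  λ_2 = 1.8377.

Step 4 — unit eigenvector for λ_1: solve (Sigma - λ_1 I)v = 0. First row:
  (8 - 8.1623)·v_x + (1)·v_y = 0, i.e. (-0.1623)·v_x + (1)·v_y = 0,
  so v ∝ (b, λ_1 - a) = (1, 0.1623) = u.
  ||u|| = √((1)² + (0.1623)²) = √(1.0263) ≈ 1.0131,
  v_1 = u/||u|| ≈ (0.9871, 0.1602) (||v_1|| = 1).

λ_1 = 8.1623,  λ_2 = 1.8377;  v_1 ≈ (0.9871, 0.1602)


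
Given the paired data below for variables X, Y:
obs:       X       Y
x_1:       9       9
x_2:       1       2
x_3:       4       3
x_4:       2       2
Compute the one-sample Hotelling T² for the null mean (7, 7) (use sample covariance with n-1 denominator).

Step 1 — sample mean vector:
  mean(X) = (9 + 1 + 4 + 2) / 4 = 16/4 = 4
  mean(Y) = (9 + 2 + 3 + 2) / 4 = 16/4 = 4
  x̄ = (4, 4),  deviation x̄ - mu_0 = (4, 4) - (7, 7) = (-3, -3).

Step 2 — sample covariance matrix, S[i,j] = (1/(n-1)) · Σ_k (x_{k,i} - mean_i) · (x_{k,j} - mean_j), divisor n-1 = 3:
  S[X,X] = ((5)·(5) + (-3)·(-3) + (0)·(0) + (-2)·(-2)) / 3 = 38/3 = 12.6667
  S[X,Y] = ((5)·(5) + (-3)·(-2) + (0)·(-1) + (-2)·(-2)) / 3 = 35/3 = 11.6667
  S[Y,Y] = ((5)·(5) + (-2)·(-2) + (-1)·(-1) + (-2)·(-2)) / 3 = 34/3 = 11.3333
  S = [[12.6667, 11.6667],
 [11.6667, 11.3333]].

Step 3 — invert S. det(S) = 12.6667·11.3333 - (11.6667)² = 7.4444.
  S^{-1} = (1/det) · [[d, -b], [-b, a]] = [[1.5224, -1.5672],
 [-1.5672, 1.7015]].

Step 4 — quadratic form (x̄ - mu_0)^T · S^{-1} · (x̄ - mu_0):
  S^{-1} · (x̄ - mu_0) = (0.1343, -0.403),
  (x̄ - mu_0)^T · [...] = (-3)·(0.1343) + (-3)·(-0.403) = 0.806.

Step 5 — scale by n: T² = 4 · 0.806 = 3.2239.

T² ≈ 3.2239


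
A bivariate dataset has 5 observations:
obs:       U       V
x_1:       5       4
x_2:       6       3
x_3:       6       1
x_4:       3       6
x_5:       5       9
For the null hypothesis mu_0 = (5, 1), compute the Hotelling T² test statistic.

Step 1 — sample mean vector:
  mean(U) = (5 + 6 + 6 + 3 + 5) / 5 = 25/5 = 5
  mean(V) = (4 + 3 + 1 + 6 + 9) / 5 = 23/5 = 4.6
  x̄ = (5, 4.6),  deviation x̄ - mu_0 = (5, 4.6) - (5, 1) = (0, 3.6).

Step 2 — sample covariance matrix, S[i,j] = (1/(n-1)) · Σ_k (x_{k,i} - mean_i) · (x_{k,j} - mean_j), divisor n-1 = 4:
  S[U,U] = ((0)·(0) + (1)·(1) + (1)·(1) + (-2)·(-2) + (0)·(0)) / 4 = 6/4 = 1.5
  S[U,V] = ((0)·(-0.6) + (1)·(-1.6) + (1)·(-3.6) + (-2)·(1.4) + (0)·(4.4)) / 4 = -8/4 = -2
  S[V,V] = ((-0.6)·(-0.6) + (-1.6)·(-1.6) + (-3.6)·(-3.6) + (1.4)·(1.4) + (4.4)·(4.4)) / 4 = 37.2/4 = 9.3
  S = [[1.5, -2],
 [-2, 9.3]].

Step 3 — invert S. det(S) = 1.5·9.3 - (-2)² = 9.95.
  S^{-1} = (1/det) · [[d, -b], [-b, a]] = [[0.9347, 0.201],
 [0.201, 0.1508]].

Step 4 — quadratic form (x̄ - mu_0)^T · S^{-1} · (x̄ - mu_0):
  S^{-1} · (x̄ - mu_0) = (0.7236, 0.5427),
  (x̄ - mu_0)^T · [...] = (0)·(0.7236) + (3.6)·(0.5427) = 1.9538.

Step 5 — scale by n: T² = 5 · 1.9538 = 9.7688.

T² ≈ 9.7688


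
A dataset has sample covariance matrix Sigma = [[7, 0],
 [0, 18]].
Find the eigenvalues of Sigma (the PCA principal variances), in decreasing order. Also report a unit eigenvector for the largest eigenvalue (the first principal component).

Step 1 — characteristic polynomial of 2×2 Sigma:
  det(Sigma - λI) = λ² - trace · λ + det = 0.
  trace = 7 + 18 = 25, det = 7·18 - (0)² = 126.
Step 2 — discriminant:
  Δ = trace² - 4·det = 625 - 504 = 121.
Step 3 — eigenvalues:
  λ = (trace ± √Δ)/2 = (25 ± 11)/2,
  λ_1 = 18,  λ_2 = 7.

Step 4 — unit eigenvector for λ_1: Sigma is diagonal, so its eigenvectors are the coordinate axes. λ_1 = 18 is the diagonal entry on the second coordinate axis, hence
  v_1 = (0, 1) (||v_1|| = 1).

λ_1 = 18,  λ_2 = 7;  v_1 ≈ (0, 1)
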